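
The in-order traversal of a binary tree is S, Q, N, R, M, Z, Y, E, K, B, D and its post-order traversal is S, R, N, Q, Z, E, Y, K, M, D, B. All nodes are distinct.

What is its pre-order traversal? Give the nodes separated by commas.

B, M, Q, S, N, R, K, Y, Z, E, D

The last element of post-order is the root; it splits in-order into left and right subtrees.
Root B: left subtree has 9 nodes {S, Q, N, R, M, Z, Y, E, K}, right has 1 {D}.
  Root M: left subtree has 4 nodes {S, Q, N, R}, right has 4 {Z, Y, E, K}.
    Root Q: left subtree has 1 node {S}, right has 2 {N, R}.
      Root N: left subtree has 0 nodes { }, right has 1 {R}.
    Root K: left subtree has 3 nodes {Z, Y, E}, right has 0 { }.
      Root Y: left subtree has 1 node {Z}, right has 1 {E}.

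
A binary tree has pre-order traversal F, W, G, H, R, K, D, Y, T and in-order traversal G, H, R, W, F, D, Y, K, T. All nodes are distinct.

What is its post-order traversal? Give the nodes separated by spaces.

The first element of pre-order is the root; it splits in-order into left and right subtrees.
Root F: left subtree has 4 nodes {G, H, R, W}, right has 4 {D, Y, K, T}.
  Root W: left subtree has 3 nodes {G, H, R}, right has 0 { }.
    Root G: left subtree has 0 nodes { }, right has 2 {H, R}.
      Root H: left subtree has 0 nodes { }, right has 1 {R}.
  Root K: left subtree has 2 nodes {D, Y}, right has 1 {T}.
    Root D: left subtree has 0 nodes { }, right has 1 {Y}.

R H G W Y D T K F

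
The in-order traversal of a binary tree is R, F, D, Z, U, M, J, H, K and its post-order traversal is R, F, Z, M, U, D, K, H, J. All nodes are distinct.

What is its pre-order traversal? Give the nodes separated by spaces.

J D F R U Z M H K

The last element of post-order is the root; it splits in-order into left and right subtrees.
Root J: left subtree has 6 nodes {R, F, D, Z, U, M}, right has 2 {H, K}.
  Root D: left subtree has 2 nodes {R, F}, right has 3 {Z, U, M}.
    Root F: left subtree has 1 node {R}, right has 0 { }.
    Root U: left subtree has 1 node {Z}, right has 1 {M}.
  Root H: left subtree has 0 nodes { }, right has 1 {K}.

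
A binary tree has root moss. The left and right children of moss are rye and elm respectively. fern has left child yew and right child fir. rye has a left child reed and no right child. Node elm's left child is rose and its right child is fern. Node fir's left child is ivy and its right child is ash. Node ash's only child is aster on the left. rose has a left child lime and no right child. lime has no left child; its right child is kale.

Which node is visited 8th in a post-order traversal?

aster

Post-order visits the left subtree, then the right subtree, then the node.
At moss: go left to rye.
  At rye: go left to reed.
    reed is a leaf — visit reed.
  At rye: no right child.
  Visit rye.
At moss: go right to elm.
  At elm: go left to rose.
    At rose: go left to lime.
      At lime: no left child.
      At lime: go right to kale.
        kale is a leaf — visit kale.
      Visit lime.
    At rose: no right child.
    Visit rose.
  At elm: go right to fern.
    At fern: go left to yew.
      yew is a leaf — visit yew.
    At fern: go right to fir.
      At fir: go left to ivy.
        ivy is a leaf — visit ivy.
      At fir: go right to ash.
        At ash: go left to aster.
          aster is a leaf — visit aster.
        At ash: no right child.
        Visit ash.
      Visit fir.
    Visit fern.
  Visit elm.
Visit moss.
Full post-order sequence: reed, rye, kale, lime, rose, yew, ivy, aster, ash, fir, fern, elm, moss.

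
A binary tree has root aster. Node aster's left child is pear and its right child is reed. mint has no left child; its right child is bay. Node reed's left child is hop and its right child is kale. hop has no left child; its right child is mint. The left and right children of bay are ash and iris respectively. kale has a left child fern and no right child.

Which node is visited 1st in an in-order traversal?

pear

In-order visits the left subtree, then the node, then the right subtree.
At aster: go left to pear.
  pear is a leaf — visit pear.
Visit aster.
At aster: go right to reed.
  At reed: go left to hop.
    At hop: no left child.
    Visit hop.
    At hop: go right to mint.
      At mint: no left child.
      Visit mint.
      At mint: go right to bay.
        At bay: go left to ash.
          ash is a leaf — visit ash.
        Visit bay.
        At bay: go right to iris.
          iris is a leaf — visit iris.
  Visit reed.
  At reed: go right to kale.
    At kale: go left to fern.
      fern is a leaf — visit fern.
    Visit kale.
    At kale: no right child.
Full in-order sequence: pear, aster, hop, mint, ash, bay, iris, reed, fern, kale.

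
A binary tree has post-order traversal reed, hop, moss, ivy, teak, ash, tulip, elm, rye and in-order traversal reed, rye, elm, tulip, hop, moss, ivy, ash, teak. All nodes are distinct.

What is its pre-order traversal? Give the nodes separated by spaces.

The last element of post-order is the root; it splits in-order into left and right subtrees.
Root rye: left subtree has 1 node {reed}, right has 7 {elm, tulip, hop, moss, ivy, ash, teak}.
  Root elm: left subtree has 0 nodes { }, right has 6 {tulip, hop, moss, ivy, ash, teak}.
    Root tulip: left subtree has 0 nodes { }, right has 5 {hop, moss, ivy, ash, teak}.
      Root ash: left subtree has 3 nodes {hop, moss, ivy}, right has 1 {teak}.
        Root ivy: left subtree has 2 nodes {hop, moss}, right has 0 { }.
          Root moss: left subtree has 1 node {hop}, right has 0 { }.

rye reed elm tulip ash ivy moss hop teak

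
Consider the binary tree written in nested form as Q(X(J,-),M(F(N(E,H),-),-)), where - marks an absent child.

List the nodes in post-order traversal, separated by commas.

J, X, E, H, N, F, M, Q

Post-order visits the left subtree, then the right subtree, then the node.
At Q: go left to X.
  At X: go left to J.
    J is a leaf — visit J.
  At X: no right child.
  Visit X.
At Q: go right to M.
  At M: go left to F.
    At F: go left to N.
      At N: go left to E.
        E is a leaf — visit E.
      At N: go right to H.
        H is a leaf — visit H.
      Visit N.
    At F: no right child.
    Visit F.
  At M: no right child.
  Visit M.
Visit Q.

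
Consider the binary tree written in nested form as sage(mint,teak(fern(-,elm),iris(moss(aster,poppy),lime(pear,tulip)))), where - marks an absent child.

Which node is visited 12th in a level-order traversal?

tulip

Level-order visits nodes level by level from the root, left to right within each level.
Level 0: sage
Level 1: mint, teak
Level 2: fern, iris
Level 3: elm, moss, lime
Level 4: aster, poppy, pear, tulip
Full level-order sequence: sage, mint, teak, fern, iris, elm, moss, lime, aster, poppy, pear, tulip.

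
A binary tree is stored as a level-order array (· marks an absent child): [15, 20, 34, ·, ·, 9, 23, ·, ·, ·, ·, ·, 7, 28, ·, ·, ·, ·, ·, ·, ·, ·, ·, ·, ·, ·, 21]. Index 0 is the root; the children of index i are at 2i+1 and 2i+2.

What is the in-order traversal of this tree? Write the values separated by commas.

20, 15, 9, 7, 21, 34, 28, 23

In-order visits the left subtree, then the node, then the right subtree.
At 15: go left to 20.
  20 is a leaf — visit 20.
Visit 15.
At 15: go right to 34.
  At 34: go left to 9.
    At 9: no left child.
    Visit 9.
    At 9: go right to 7.
      At 7: no left child.
      Visit 7.
      At 7: go right to 21.
        21 is a leaf — visit 21.
  Visit 34.
  At 34: go right to 23.
    At 23: go left to 28.
      28 is a leaf — visit 28.
    Visit 23.
    At 23: no right child.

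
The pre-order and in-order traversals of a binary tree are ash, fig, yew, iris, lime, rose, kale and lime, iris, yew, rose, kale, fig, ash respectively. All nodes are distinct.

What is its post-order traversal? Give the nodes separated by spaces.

lime iris kale rose yew fig ash

The first element of pre-order is the root; it splits in-order into left and right subtrees.
Root ash: left subtree has 6 nodes {lime, iris, yew, rose, kale, fig}, right has 0 { }.
  Root fig: left subtree has 5 nodes {lime, iris, yew, rose, kale}, right has 0 { }.
    Root yew: left subtree has 2 nodes {lime, iris}, right has 2 {rose, kale}.
      Root iris: left subtree has 1 node {lime}, right has 0 { }.
      Root rose: left subtree has 0 nodes { }, right has 1 {kale}.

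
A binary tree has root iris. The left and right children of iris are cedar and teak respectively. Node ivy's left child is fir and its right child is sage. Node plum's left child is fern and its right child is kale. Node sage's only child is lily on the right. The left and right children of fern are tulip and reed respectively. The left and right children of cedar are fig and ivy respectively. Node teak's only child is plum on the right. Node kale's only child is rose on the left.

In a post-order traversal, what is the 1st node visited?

Post-order visits the left subtree, then the right subtree, then the node.
At iris: go left to cedar.
  At cedar: go left to fig.
    fig is a leaf — visit fig.
  At cedar: go right to ivy.
    At ivy: go left to fir.
      fir is a leaf — visit fir.
    At ivy: go right to sage.
      At sage: no left child.
      At sage: go right to lily.
        lily is a leaf — visit lily.
      Visit sage.
    Visit ivy.
  Visit cedar.
At iris: go right to teak.
  At teak: no left child.
  At teak: go right to plum.
    At plum: go left to fern.
      At fern: go left to tulip.
        tulip is a leaf — visit tulip.
      At fern: go right to reed.
        reed is a leaf — visit reed.
      Visit fern.
    At plum: go right to kale.
      At kale: go left to rose.
        rose is a leaf — visit rose.
      At kale: no right child.
      Visit kale.
    Visit plum.
  Visit teak.
Visit iris.
Full post-order sequence: fig, fir, lily, sage, ivy, cedar, tulip, reed, fern, rose, kale, plum, teak, iris.

fig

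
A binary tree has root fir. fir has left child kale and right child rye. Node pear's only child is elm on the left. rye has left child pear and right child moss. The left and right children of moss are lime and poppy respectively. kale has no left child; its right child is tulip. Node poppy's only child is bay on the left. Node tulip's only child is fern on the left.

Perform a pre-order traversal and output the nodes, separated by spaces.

fir kale tulip fern rye pear elm moss lime poppy bay

Pre-order visits the node, then its left subtree, then its right subtree.
Visit fir.
At fir: go left to kale.
  Visit kale.
  At kale: no left child.
  At kale: go right to tulip.
    Visit tulip.
    At tulip: go left to fern.
      fern is a leaf — visit fern.
    At tulip: no right child.
At fir: go right to rye.
  Visit rye.
  At rye: go left to pear.
    Visit pear.
    At pear: go left to elm.
      elm is a leaf — visit elm.
    At pear: no right child.
  At rye: go right to moss.
    Visit moss.
    At moss: go left to lime.
      lime is a leaf — visit lime.
    At moss: go right to poppy.
      Visit poppy.
      At poppy: go left to bay.
        bay is a leaf — visit bay.
      At poppy: no right child.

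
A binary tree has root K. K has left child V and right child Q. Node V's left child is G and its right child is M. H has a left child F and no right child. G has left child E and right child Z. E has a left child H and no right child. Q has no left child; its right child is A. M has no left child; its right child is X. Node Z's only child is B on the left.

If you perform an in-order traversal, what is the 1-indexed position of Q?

11

In-order visits the left subtree, then the node, then the right subtree.
At K: go left to V.
  At V: go left to G.
    At G: go left to E.
      At E: go left to H.
        At H: go left to F.
          F is a leaf — visit F.
        Visit H.
        At H: no right child.
      Visit E.
      At E: no right child.
    Visit G.
    At G: go right to Z.
      At Z: go left to B.
        B is a leaf — visit B.
      Visit Z.
      At Z: no right child.
  Visit V.
  At V: go right to M.
    At M: no left child.
    Visit M.
    At M: go right to X.
      X is a leaf — visit X.
Visit K.
At K: go right to Q.
  At Q: no left child.
  Visit Q.
  At Q: go right to A.
    A is a leaf — visit A.
Full in-order sequence: F, H, E, G, B, Z, V, M, X, K, Q, A.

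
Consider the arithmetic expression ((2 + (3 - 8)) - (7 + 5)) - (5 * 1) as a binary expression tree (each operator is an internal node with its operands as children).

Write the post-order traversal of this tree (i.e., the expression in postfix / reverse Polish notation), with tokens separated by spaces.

Post-order on an expression tree gives postfix notation: for each operator, emit left operand, right operand, then the operator.

2 3 8 - + 7 5 + - 5 1 * -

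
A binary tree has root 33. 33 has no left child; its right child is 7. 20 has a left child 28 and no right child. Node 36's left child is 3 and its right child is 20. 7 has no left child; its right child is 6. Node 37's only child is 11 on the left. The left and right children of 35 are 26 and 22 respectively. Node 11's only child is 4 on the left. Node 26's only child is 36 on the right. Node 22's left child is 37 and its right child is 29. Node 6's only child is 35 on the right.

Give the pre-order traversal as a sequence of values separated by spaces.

33 7 6 35 26 36 3 20 28 22 37 11 4 29

Pre-order visits the node, then its left subtree, then its right subtree.
Visit 33.
At 33: no left child.
At 33: go right to 7.
  Visit 7.
  At 7: no left child.
  At 7: go right to 6.
    Visit 6.
    At 6: no left child.
    At 6: go right to 35.
      Visit 35.
      At 35: go left to 26.
        Visit 26.
        At 26: no left child.
        At 26: go right to 36.
          Visit 36.
          At 36: go left to 3.
            3 is a leaf — visit 3.
          At 36: go right to 20.
            Visit 20.
            At 20: go left to 28.
              28 is a leaf — visit 28.
            At 20: no right child.
      At 35: go right to 22.
        Visit 22.
        At 22: go left to 37.
          Visit 37.
          At 37: go left to 11.
            Visit 11.
            At 11: go left to 4.
              4 is a leaf — visit 4.
            At 11: no right child.
          At 37: no right child.
        At 22: go right to 29.
          29 is a leaf — visit 29.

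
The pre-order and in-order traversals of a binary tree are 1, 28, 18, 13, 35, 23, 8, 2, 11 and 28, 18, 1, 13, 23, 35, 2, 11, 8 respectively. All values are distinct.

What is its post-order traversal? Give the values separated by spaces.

18 28 23 11 2 8 35 13 1

The first element of pre-order is the root; it splits in-order into left and right subtrees.
Root 1: left subtree has 2 nodes {28, 18}, right has 6 {13, 23, 35, 2, 11, 8}.
  Root 28: left subtree has 0 nodes { }, right has 1 {18}.
  Root 13: left subtree has 0 nodes { }, right has 5 {23, 35, 2, 11, 8}.
    Root 35: left subtree has 1 node {23}, right has 3 {2, 11, 8}.
      Root 8: left subtree has 2 nodes {2, 11}, right has 0 { }.
        Root 2: left subtree has 0 nodes { }, right has 1 {11}.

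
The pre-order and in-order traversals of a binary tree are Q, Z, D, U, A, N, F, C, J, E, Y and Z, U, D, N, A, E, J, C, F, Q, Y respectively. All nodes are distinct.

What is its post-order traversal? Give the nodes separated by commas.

U, N, E, J, C, F, A, D, Z, Y, Q

The first element of pre-order is the root; it splits in-order into left and right subtrees.
Root Q: left subtree has 9 nodes {Z, U, D, N, A, E, J, C, F}, right has 1 {Y}.
  Root Z: left subtree has 0 nodes { }, right has 8 {U, D, N, A, E, J, C, F}.
    Root D: left subtree has 1 node {U}, right has 6 {N, A, E, J, C, F}.
      Root A: left subtree has 1 node {N}, right has 4 {E, J, C, F}.
        Root F: left subtree has 3 nodes {E, J, C}, right has 0 { }.
          Root C: left subtree has 2 nodes {E, J}, right has 0 { }.
            Root J: left subtree has 1 node {E}, right has 0 { }.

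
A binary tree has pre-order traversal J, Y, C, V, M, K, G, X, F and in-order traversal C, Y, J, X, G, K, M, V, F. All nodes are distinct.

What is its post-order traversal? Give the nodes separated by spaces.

The first element of pre-order is the root; it splits in-order into left and right subtrees.
Root J: left subtree has 2 nodes {C, Y}, right has 6 {X, G, K, M, V, F}.
  Root Y: left subtree has 1 node {C}, right has 0 { }.
  Root V: left subtree has 4 nodes {X, G, K, M}, right has 1 {F}.
    Root M: left subtree has 3 nodes {X, G, K}, right has 0 { }.
      Root K: left subtree has 2 nodes {X, G}, right has 0 { }.
        Root G: left subtree has 1 node {X}, right has 0 { }.

C Y X G K M F V J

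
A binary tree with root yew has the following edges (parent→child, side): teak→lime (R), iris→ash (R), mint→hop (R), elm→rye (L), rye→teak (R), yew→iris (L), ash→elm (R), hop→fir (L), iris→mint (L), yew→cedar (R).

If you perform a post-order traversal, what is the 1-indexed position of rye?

6

Post-order visits the left subtree, then the right subtree, then the node.
At yew: go left to iris.
  At iris: go left to mint.
    At mint: no left child.
    At mint: go right to hop.
      At hop: go left to fir.
        fir is a leaf — visit fir.
      At hop: no right child.
      Visit hop.
    Visit mint.
  At iris: go right to ash.
    At ash: no left child.
    At ash: go right to elm.
      At elm: go left to rye.
        At rye: no left child.
        At rye: go right to teak.
          At teak: no left child.
          At teak: go right to lime.
            lime is a leaf — visit lime.
          Visit teak.
        Visit rye.
      At elm: no right child.
      Visit elm.
    Visit ash.
  Visit iris.
At yew: go right to cedar.
  cedar is a leaf — visit cedar.
Visit yew.
Full post-order sequence: fir, hop, mint, lime, teak, rye, elm, ash, iris, cedar, yew.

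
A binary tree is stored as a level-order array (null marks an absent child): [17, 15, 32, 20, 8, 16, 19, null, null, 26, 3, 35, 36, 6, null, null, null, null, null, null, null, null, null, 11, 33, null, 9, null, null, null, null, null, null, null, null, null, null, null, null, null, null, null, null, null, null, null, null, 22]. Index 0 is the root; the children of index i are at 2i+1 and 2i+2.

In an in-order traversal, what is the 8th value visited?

11

In-order visits the left subtree, then the node, then the right subtree.
At 17: go left to 15.
  At 15: go left to 20.
    20 is a leaf — visit 20.
  Visit 15.
  At 15: go right to 8.
    At 8: go left to 26.
      26 is a leaf — visit 26.
    Visit 8.
    At 8: go right to 3.
      3 is a leaf — visit 3.
Visit 17.
At 17: go right to 32.
  At 32: go left to 16.
    At 16: go left to 35.
      At 35: go left to 11.
        At 11: go left to 22.
          22 is a leaf — visit 22.
        Visit 11.
        At 11: no right child.
      Visit 35.
      At 35: go right to 33.
        33 is a leaf — visit 33.
    Visit 16.
    At 16: go right to 36.
      At 36: no left child.
      Visit 36.
      At 36: go right to 9.
        9 is a leaf — visit 9.
  Visit 32.
  At 32: go right to 19.
    At 19: go left to 6.
      6 is a leaf — visit 6.
    Visit 19.
    At 19: no right child.
Full in-order sequence: 20, 15, 26, 8, 3, 17, 22, 11, 35, 33, 16, 36, 9, 32, 6, 19.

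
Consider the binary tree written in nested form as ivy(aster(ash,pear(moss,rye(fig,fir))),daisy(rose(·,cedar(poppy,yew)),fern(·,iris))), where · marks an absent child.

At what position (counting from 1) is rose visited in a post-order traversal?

11

Post-order visits the left subtree, then the right subtree, then the node.
At ivy: go left to aster.
  At aster: go left to ash.
    ash is a leaf — visit ash.
  At aster: go right to pear.
    At pear: go left to moss.
      moss is a leaf — visit moss.
    At pear: go right to rye.
      At rye: go left to fig.
        fig is a leaf — visit fig.
      At rye: go right to fir.
        fir is a leaf — visit fir.
      Visit rye.
    Visit pear.
  Visit aster.
At ivy: go right to daisy.
  At daisy: go left to rose.
    At rose: no left child.
    At rose: go right to cedar.
      At cedar: go left to poppy.
        poppy is a leaf — visit poppy.
      At cedar: go right to yew.
        yew is a leaf — visit yew.
      Visit cedar.
    Visit rose.
  At daisy: go right to fern.
    At fern: no left child.
    At fern: go right to iris.
      iris is a leaf — visit iris.
    Visit fern.
  Visit daisy.
Visit ivy.
Full post-order sequence: ash, moss, fig, fir, rye, pear, aster, poppy, yew, cedar, rose, iris, fern, daisy, ivy.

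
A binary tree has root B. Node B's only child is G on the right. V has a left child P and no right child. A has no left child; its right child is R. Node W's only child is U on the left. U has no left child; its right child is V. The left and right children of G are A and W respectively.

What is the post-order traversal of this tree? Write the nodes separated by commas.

R, A, P, V, U, W, G, B

Post-order visits the left subtree, then the right subtree, then the node.
At B: no left child.
At B: go right to G.
  At G: go left to A.
    At A: no left child.
    At A: go right to R.
      R is a leaf — visit R.
    Visit A.
  At G: go right to W.
    At W: go left to U.
      At U: no left child.
      At U: go right to V.
        At V: go left to P.
          P is a leaf — visit P.
        At V: no right child.
        Visit V.
      Visit U.
    At W: no right child.
    Visit W.
  Visit G.
Visit B.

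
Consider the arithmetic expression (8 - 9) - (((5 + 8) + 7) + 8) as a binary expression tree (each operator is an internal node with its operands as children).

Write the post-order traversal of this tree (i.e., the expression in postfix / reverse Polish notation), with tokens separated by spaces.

Post-order on an expression tree gives postfix notation: for each operator, emit left operand, right operand, then the operator.

8 9 - 5 8 + 7 + 8 + -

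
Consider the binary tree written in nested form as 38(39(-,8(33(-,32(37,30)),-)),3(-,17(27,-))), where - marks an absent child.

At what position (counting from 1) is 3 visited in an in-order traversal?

In-order visits the left subtree, then the node, then the right subtree.
At 38: go left to 39.
  At 39: no left child.
  Visit 39.
  At 39: go right to 8.
    At 8: go left to 33.
      At 33: no left child.
      Visit 33.
      At 33: go right to 32.
        At 32: go left to 37.
          37 is a leaf — visit 37.
        Visit 32.
        At 32: go right to 30.
          30 is a leaf — visit 30.
    Visit 8.
    At 8: no right child.
Visit 38.
At 38: go right to 3.
  At 3: no left child.
  Visit 3.
  At 3: go right to 17.
    At 17: go left to 27.
      27 is a leaf — visit 27.
    Visit 17.
    At 17: no right child.
Full in-order sequence: 39, 33, 37, 32, 30, 8, 38, 3, 27, 17.

8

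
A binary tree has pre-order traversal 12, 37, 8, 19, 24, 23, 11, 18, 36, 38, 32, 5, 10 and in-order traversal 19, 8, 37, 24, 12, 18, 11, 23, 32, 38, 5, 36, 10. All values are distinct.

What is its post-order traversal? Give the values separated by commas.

The first element of pre-order is the root; it splits in-order into left and right subtrees.
Root 12: left subtree has 4 nodes {19, 8, 37, 24}, right has 8 {18, 11, 23, 32, 38, 5, 36, 10}.
  Root 37: left subtree has 2 nodes {19, 8}, right has 1 {24}.
    Root 8: left subtree has 1 node {19}, right has 0 { }.
  Root 23: left subtree has 2 nodes {18, 11}, right has 5 {32, 38, 5, 36, 10}.
    Root 11: left subtree has 1 node {18}, right has 0 { }.
    Root 36: left subtree has 3 nodes {32, 38, 5}, right has 1 {10}.
      Root 38: left subtree has 1 node {32}, right has 1 {5}.

19, 8, 24, 37, 18, 11, 32, 5, 38, 10, 36, 23, 12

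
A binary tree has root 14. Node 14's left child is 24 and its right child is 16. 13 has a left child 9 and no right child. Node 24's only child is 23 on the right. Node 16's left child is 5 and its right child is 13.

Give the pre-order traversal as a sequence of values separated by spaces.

14 24 23 16 5 13 9

Pre-order visits the node, then its left subtree, then its right subtree.
Visit 14.
At 14: go left to 24.
  Visit 24.
  At 24: no left child.
  At 24: go right to 23.
    23 is a leaf — visit 23.
At 14: go right to 16.
  Visit 16.
  At 16: go left to 5.
    5 is a leaf — visit 5.
  At 16: go right to 13.
    Visit 13.
    At 13: go left to 9.
      9 is a leaf — visit 9.
    At 13: no right child.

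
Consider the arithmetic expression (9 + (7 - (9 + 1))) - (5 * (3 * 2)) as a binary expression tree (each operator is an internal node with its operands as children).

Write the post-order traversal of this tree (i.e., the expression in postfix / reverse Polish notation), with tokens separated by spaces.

Post-order on an expression tree gives postfix notation: for each operator, emit left operand, right operand, then the operator.

9 7 9 1 + - + 5 3 2 * * -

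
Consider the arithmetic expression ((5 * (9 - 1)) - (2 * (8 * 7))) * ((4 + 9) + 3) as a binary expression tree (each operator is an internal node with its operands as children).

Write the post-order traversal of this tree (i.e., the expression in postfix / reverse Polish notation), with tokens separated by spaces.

Post-order on an expression tree gives postfix notation: for each operator, emit left operand, right operand, then the operator.

5 9 1 - * 2 8 7 * * - 4 9 + 3 + *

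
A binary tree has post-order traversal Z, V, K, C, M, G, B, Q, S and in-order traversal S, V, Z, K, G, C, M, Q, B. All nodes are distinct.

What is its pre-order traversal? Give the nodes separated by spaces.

The last element of post-order is the root; it splits in-order into left and right subtrees.
Root S: left subtree has 0 nodes { }, right has 8 {V, Z, K, G, C, M, Q, B}.
  Root Q: left subtree has 6 nodes {V, Z, K, G, C, M}, right has 1 {B}.
    Root G: left subtree has 3 nodes {V, Z, K}, right has 2 {C, M}.
      Root K: left subtree has 2 nodes {V, Z}, right has 0 { }.
        Root V: left subtree has 0 nodes { }, right has 1 {Z}.
      Root M: left subtree has 1 node {C}, right has 0 { }.

S Q G K V Z M C B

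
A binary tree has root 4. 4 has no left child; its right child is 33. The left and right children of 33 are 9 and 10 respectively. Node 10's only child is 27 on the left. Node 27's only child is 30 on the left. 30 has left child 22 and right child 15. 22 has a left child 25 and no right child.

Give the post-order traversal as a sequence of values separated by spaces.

Post-order visits the left subtree, then the right subtree, then the node.
At 4: no left child.
At 4: go right to 33.
  At 33: go left to 9.
    9 is a leaf — visit 9.
  At 33: go right to 10.
    At 10: go left to 27.
      At 27: go left to 30.
        At 30: go left to 22.
          At 22: go left to 25.
            25 is a leaf — visit 25.
          At 22: no right child.
          Visit 22.
        At 30: go right to 15.
          15 is a leaf — visit 15.
        Visit 30.
      At 27: no right child.
      Visit 27.
    At 10: no right child.
    Visit 10.
  Visit 33.
Visit 4.

9 25 22 15 30 27 10 33 4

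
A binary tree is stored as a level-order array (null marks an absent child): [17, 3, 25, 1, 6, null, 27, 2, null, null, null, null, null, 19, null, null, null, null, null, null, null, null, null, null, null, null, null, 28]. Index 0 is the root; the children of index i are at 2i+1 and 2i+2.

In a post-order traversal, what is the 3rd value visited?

Post-order visits the left subtree, then the right subtree, then the node.
At 17: go left to 3.
  At 3: go left to 1.
    At 1: go left to 2.
      2 is a leaf — visit 2.
    At 1: no right child.
    Visit 1.
  At 3: go right to 6.
    6 is a leaf — visit 6.
  Visit 3.
At 17: go right to 25.
  At 25: no left child.
  At 25: go right to 27.
    At 27: go left to 19.
      At 19: go left to 28.
        28 is a leaf — visit 28.
      At 19: no right child.
      Visit 19.
    At 27: no right child.
    Visit 27.
  Visit 25.
Visit 17.
Full post-order sequence: 2, 1, 6, 3, 28, 19, 27, 25, 17.

6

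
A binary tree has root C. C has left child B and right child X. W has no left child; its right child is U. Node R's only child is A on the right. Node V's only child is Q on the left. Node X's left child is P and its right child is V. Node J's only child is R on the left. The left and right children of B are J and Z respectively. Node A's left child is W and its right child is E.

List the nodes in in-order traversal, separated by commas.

In-order visits the left subtree, then the node, then the right subtree.
At C: go left to B.
  At B: go left to J.
    At J: go left to R.
      At R: no left child.
      Visit R.
      At R: go right to A.
        At A: go left to W.
          At W: no left child.
          Visit W.
          At W: go right to U.
            U is a leaf — visit U.
        Visit A.
        At A: go right to E.
          E is a leaf — visit E.
    Visit J.
    At J: no right child.
  Visit B.
  At B: go right to Z.
    Z is a leaf — visit Z.
Visit C.
At C: go right to X.
  At X: go left to P.
    P is a leaf — visit P.
  Visit X.
  At X: go right to V.
    At V: go left to Q.
      Q is a leaf — visit Q.
    Visit V.
    At V: no right child.

R, W, U, A, E, J, B, Z, C, P, X, Q, V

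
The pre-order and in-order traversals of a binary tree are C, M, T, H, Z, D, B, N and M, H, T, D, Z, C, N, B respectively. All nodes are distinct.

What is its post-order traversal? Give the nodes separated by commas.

H, D, Z, T, M, N, B, C

The first element of pre-order is the root; it splits in-order into left and right subtrees.
Root C: left subtree has 5 nodes {M, H, T, D, Z}, right has 2 {N, B}.
  Root M: left subtree has 0 nodes { }, right has 4 {H, T, D, Z}.
    Root T: left subtree has 1 node {H}, right has 2 {D, Z}.
      Root Z: left subtree has 1 node {D}, right has 0 { }.
  Root B: left subtree has 1 node {N}, right has 0 { }.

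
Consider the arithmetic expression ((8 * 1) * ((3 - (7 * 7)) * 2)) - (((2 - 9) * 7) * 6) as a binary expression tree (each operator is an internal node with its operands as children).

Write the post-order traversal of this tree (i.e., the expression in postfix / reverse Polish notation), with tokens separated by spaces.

8 1 * 3 7 7 * - 2 * * 2 9 - 7 * 6 * -

Post-order on an expression tree gives postfix notation: for each operator, emit left operand, right operand, then the operator.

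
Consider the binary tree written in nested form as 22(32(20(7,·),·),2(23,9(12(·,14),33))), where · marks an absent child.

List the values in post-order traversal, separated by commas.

7, 20, 32, 23, 14, 12, 33, 9, 2, 22

Post-order visits the left subtree, then the right subtree, then the node.
At 22: go left to 32.
  At 32: go left to 20.
    At 20: go left to 7.
      7 is a leaf — visit 7.
    At 20: no right child.
    Visit 20.
  At 32: no right child.
  Visit 32.
At 22: go right to 2.
  At 2: go left to 23.
    23 is a leaf — visit 23.
  At 2: go right to 9.
    At 9: go left to 12.
      At 12: no left child.
      At 12: go right to 14.
        14 is a leaf — visit 14.
      Visit 12.
    At 9: go right to 33.
      33 is a leaf — visit 33.
    Visit 9.
  Visit 2.
Visit 22.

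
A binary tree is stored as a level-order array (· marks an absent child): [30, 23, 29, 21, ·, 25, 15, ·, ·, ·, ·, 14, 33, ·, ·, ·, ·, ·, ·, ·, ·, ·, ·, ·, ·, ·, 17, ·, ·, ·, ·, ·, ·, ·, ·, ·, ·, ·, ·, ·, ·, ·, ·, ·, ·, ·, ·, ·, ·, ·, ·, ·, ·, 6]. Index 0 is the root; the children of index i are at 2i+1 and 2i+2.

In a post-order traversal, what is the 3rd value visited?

14

Post-order visits the left subtree, then the right subtree, then the node.
At 30: go left to 23.
  At 23: go left to 21.
    21 is a leaf — visit 21.
  At 23: no right child.
  Visit 23.
At 30: go right to 29.
  At 29: go left to 25.
    At 25: go left to 14.
      14 is a leaf — visit 14.
    At 25: go right to 33.
      At 33: no left child.
      At 33: go right to 17.
        At 17: go left to 6.
          6 is a leaf — visit 6.
        At 17: no right child.
        Visit 17.
      Visit 33.
    Visit 25.
  At 29: go right to 15.
    15 is a leaf — visit 15.
  Visit 29.
Visit 30.
Full post-order sequence: 21, 23, 14, 6, 17, 33, 25, 15, 29, 30.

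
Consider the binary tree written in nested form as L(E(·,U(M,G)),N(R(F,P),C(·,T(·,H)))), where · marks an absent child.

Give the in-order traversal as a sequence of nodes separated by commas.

In-order visits the left subtree, then the node, then the right subtree.
At L: go left to E.
  At E: no left child.
  Visit E.
  At E: go right to U.
    At U: go left to M.
      M is a leaf — visit M.
    Visit U.
    At U: go right to G.
      G is a leaf — visit G.
Visit L.
At L: go right to N.
  At N: go left to R.
    At R: go left to F.
      F is a leaf — visit F.
    Visit R.
    At R: go right to P.
      P is a leaf — visit P.
  Visit N.
  At N: go right to C.
    At C: no left child.
    Visit C.
    At C: go right to T.
      At T: no left child.
      Visit T.
      At T: go right to H.
        H is a leaf — visit H.

E, M, U, G, L, F, R, P, N, C, T, H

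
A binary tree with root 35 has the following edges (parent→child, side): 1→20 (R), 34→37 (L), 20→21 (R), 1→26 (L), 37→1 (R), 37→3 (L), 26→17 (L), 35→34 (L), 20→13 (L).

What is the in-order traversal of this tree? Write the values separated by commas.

In-order visits the left subtree, then the node, then the right subtree.
At 35: go left to 34.
  At 34: go left to 37.
    At 37: go left to 3.
      3 is a leaf — visit 3.
    Visit 37.
    At 37: go right to 1.
      At 1: go left to 26.
        At 26: go left to 17.
          17 is a leaf — visit 17.
        Visit 26.
        At 26: no right child.
      Visit 1.
      At 1: go right to 20.
        At 20: go left to 13.
          13 is a leaf — visit 13.
        Visit 20.
        At 20: go right to 21.
          21 is a leaf — visit 21.
  Visit 34.
  At 34: no right child.
Visit 35.
At 35: no right child.

3, 37, 17, 26, 1, 13, 20, 21, 34, 35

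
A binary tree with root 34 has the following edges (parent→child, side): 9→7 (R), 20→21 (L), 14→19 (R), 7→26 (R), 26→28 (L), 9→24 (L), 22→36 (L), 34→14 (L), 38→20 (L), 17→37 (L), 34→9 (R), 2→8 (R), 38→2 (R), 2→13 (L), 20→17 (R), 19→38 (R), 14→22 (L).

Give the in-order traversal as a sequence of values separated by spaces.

36 22 14 19 21 20 37 17 38 13 2 8 34 24 9 7 28 26

In-order visits the left subtree, then the node, then the right subtree.
At 34: go left to 14.
  At 14: go left to 22.
    At 22: go left to 36.
      36 is a leaf — visit 36.
    Visit 22.
    At 22: no right child.
  Visit 14.
  At 14: go right to 19.
    At 19: no left child.
    Visit 19.
    At 19: go right to 38.
      At 38: go left to 20.
        At 20: go left to 21.
          21 is a leaf — visit 21.
        Visit 20.
        At 20: go right to 17.
          At 17: go left to 37.
            37 is a leaf — visit 37.
          Visit 17.
          At 17: no right child.
      Visit 38.
      At 38: go right to 2.
        At 2: go left to 13.
          13 is a leaf — visit 13.
        Visit 2.
        At 2: go right to 8.
          8 is a leaf — visit 8.
Visit 34.
At 34: go right to 9.
  At 9: go left to 24.
    24 is a leaf — visit 24.
  Visit 9.
  At 9: go right to 7.
    At 7: no left child.
    Visit 7.
    At 7: go right to 26.
      At 26: go left to 28.
        28 is a leaf — visit 28.
      Visit 26.
      At 26: no right child.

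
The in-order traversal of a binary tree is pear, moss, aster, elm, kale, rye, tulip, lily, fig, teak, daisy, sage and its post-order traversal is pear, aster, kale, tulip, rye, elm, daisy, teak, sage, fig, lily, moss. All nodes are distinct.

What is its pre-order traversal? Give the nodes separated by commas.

The last element of post-order is the root; it splits in-order into left and right subtrees.
Root moss: left subtree has 1 node {pear}, right has 10 {aster, elm, kale, rye, tulip, lily, fig, teak, daisy, sage}.
  Root lily: left subtree has 5 nodes {aster, elm, kale, rye, tulip}, right has 4 {fig, teak, daisy, sage}.
    Root elm: left subtree has 1 node {aster}, right has 3 {kale, rye, tulip}.
      Root rye: left subtree has 1 node {kale}, right has 1 {tulip}.
    Root fig: left subtree has 0 nodes { }, right has 3 {teak, daisy, sage}.
      Root sage: left subtree has 2 nodes {teak, daisy}, right has 0 { }.
        Root teak: left subtree has 0 nodes { }, right has 1 {daisy}.

moss, pear, lily, elm, aster, rye, kale, tulip, fig, sage, teak, daisy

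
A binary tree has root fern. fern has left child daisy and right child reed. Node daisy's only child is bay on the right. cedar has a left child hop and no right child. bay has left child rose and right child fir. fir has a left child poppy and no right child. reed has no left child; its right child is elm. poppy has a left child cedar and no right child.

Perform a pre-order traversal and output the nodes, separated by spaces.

fern daisy bay rose fir poppy cedar hop reed elm

Pre-order visits the node, then its left subtree, then its right subtree.
Visit fern.
At fern: go left to daisy.
  Visit daisy.
  At daisy: no left child.
  At daisy: go right to bay.
    Visit bay.
    At bay: go left to rose.
      rose is a leaf — visit rose.
    At bay: go right to fir.
      Visit fir.
      At fir: go left to poppy.
        Visit poppy.
        At poppy: go left to cedar.
          Visit cedar.
          At cedar: go left to hop.
            hop is a leaf — visit hop.
          At cedar: no right child.
        At poppy: no right child.
      At fir: no right child.
At fern: go right to reed.
  Visit reed.
  At reed: no left child.
  At reed: go right to elm.
    elm is a leaf — visit elm.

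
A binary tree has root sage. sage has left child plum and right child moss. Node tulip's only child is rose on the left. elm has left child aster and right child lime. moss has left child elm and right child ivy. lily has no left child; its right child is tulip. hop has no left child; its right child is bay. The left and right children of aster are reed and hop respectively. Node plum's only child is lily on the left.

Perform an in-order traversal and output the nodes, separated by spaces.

lily rose tulip plum sage reed aster hop bay elm lime moss ivy

In-order visits the left subtree, then the node, then the right subtree.
At sage: go left to plum.
  At plum: go left to lily.
    At lily: no left child.
    Visit lily.
    At lily: go right to tulip.
      At tulip: go left to rose.
        rose is a leaf — visit rose.
      Visit tulip.
      At tulip: no right child.
  Visit plum.
  At plum: no right child.
Visit sage.
At sage: go right to moss.
  At moss: go left to elm.
    At elm: go left to aster.
      At aster: go left to reed.
        reed is a leaf — visit reed.
      Visit aster.
      At aster: go right to hop.
        At hop: no left child.
        Visit hop.
        At hop: go right to bay.
          bay is a leaf — visit bay.
    Visit elm.
    At elm: go right to lime.
      lime is a leaf — visit lime.
  Visit moss.
  At moss: go right to ivy.
    ivy is a leaf — visit ivy.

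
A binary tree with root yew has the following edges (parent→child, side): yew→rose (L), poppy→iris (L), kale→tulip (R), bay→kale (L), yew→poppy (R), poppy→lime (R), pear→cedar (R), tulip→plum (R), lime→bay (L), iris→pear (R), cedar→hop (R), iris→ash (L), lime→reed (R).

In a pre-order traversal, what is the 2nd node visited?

rose

Pre-order visits the node, then its left subtree, then its right subtree.
Visit yew.
At yew: go left to rose.
  rose is a leaf — visit rose.
At yew: go right to poppy.
  Visit poppy.
  At poppy: go left to iris.
    Visit iris.
    At iris: go left to ash.
      ash is a leaf — visit ash.
    At iris: go right to pear.
      Visit pear.
      At pear: no left child.
      At pear: go right to cedar.
        Visit cedar.
        At cedar: no left child.
        At cedar: go right to hop.
          hop is a leaf — visit hop.
  At poppy: go right to lime.
    Visit lime.
    At lime: go left to bay.
      Visit bay.
      At bay: go left to kale.
        Visit kale.
        At kale: no left child.
        At kale: go right to tulip.
          Visit tulip.
          At tulip: no left child.
          At tulip: go right to plum.
            plum is a leaf — visit plum.
      At bay: no right child.
    At lime: go right to reed.
      reed is a leaf — visit reed.
Full pre-order sequence: yew, rose, poppy, iris, ash, pear, cedar, hop, lime, bay, kale, tulip, plum, reed.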